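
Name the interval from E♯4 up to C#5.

minor sixth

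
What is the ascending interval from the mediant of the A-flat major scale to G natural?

The mediant of Ab major is C.
C up to G: letters C→G make it a fifth; 7 semitones makes it perfect.

perfect fifth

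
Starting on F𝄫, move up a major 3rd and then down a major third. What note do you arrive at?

Fbb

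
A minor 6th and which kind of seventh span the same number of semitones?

A minor sixth spans 8 semitones.
A seventh spanning 8 semitones is doubly diminished (the major seventh is 11).

doubly diminished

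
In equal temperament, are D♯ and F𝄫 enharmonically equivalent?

D# = pitch class 3 and Fbb = pitch class 3 — the same pitch class, so they are enharmonic equivalents.

Yes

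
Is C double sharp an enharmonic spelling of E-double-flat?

Yes

C## is pitch class 2; Ebb is pitch class 2.
All spellings map to pitch class 2, so they are enharmonically equivalent.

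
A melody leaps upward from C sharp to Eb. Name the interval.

Counting letters C–D–E gives a third.
C#→Eb = 2 semitones, 2 narrower than the major third (4), so diminished.

diminished third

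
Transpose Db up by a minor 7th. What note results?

Cb

D up a major seventh is C#, so the target letter is C.
From Db, a minor seventh is 10 semitones up: Cb.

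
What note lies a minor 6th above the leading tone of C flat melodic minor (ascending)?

The leading tone of Cb melodic minor (ascending) is Bb.
A minor sixth (8 semitones) above Bb lands on the letter G, giving Gb.

Gb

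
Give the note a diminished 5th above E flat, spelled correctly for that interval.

A fifth above E lands on the letter B.
A diminished fifth spans 6 semitones, so Eb moves to pitch class 9. On the letter B that is Bbb.

Bbb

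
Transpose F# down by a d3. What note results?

D##

F down a major third is Db, so the target letter is D.
From F#, a diminished third is 2 semitones down: D##.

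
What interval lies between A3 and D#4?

Counting letters A–B–C–D gives a fourth.
A→D# = 6 semitones, 1 wider than the perfect fourth (5), so augmented.

augmented fourth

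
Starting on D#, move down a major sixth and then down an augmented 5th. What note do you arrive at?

A major sixth down from D# is F# (letter F, 9 semitones down).
An augmented fifth down from F# is Bb (letter B, 8 semitones down).

Bb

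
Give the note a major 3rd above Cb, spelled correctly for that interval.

Eb

C up a major third is E, so the target letter is E.
From Cb, a major third is 4 semitones up: Eb.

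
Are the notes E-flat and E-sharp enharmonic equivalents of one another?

No

Two spellings are enharmonically equivalent only if they share a pitch class.
Here Eb → 3, E# → 5; 3 ≠ 5, so they are not.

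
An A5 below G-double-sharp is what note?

G down a perfect fifth is C, so the target letter is C.
From G##, an augmented fifth is 8 semitones down: C#.

C#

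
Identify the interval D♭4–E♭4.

major second

Counting letters D–E gives a second.
Db→Eb = 2 semitones, exactly the major second.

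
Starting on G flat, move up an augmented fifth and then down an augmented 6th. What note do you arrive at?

Fb

An augmented fifth up from Gb is D (letter D, 8 semitones up).
An augmented sixth down from D is Fb (letter F, 10 semitones down).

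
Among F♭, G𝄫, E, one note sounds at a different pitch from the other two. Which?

In 12-tone equal temperament, enharmonic equivalents share a pitch class. Fb is pitch class 4; Gbb is pitch class 5; E is pitch class 4.
Fb and E share pitch class 4, while Gbb is pitch class 5.

Gbb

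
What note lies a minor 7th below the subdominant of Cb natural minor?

Gb

The subdominant of Cb natural minor is Fb.
A minor seventh (10 semitones) below Fb lands on the letter G, giving Gb.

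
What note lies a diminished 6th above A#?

F

A sixth above A lands on the letter F.
A diminished sixth spans 7 semitones, so A# moves to pitch class 5. On the letter F that is F.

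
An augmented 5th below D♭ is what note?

Gbb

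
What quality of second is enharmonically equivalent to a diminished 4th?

doubly augmented

A diminished fourth spans 4 semitones.
A second spanning 4 semitones is doubly augmented (the major second is 2).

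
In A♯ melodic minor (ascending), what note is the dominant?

E#

Degree 5 takes the letter 4 steps above A, which is E.
In melodic minor (ascending), degree 5 sits 7 semitones above the tonic. A# + 7 semitones is pitch class 5, spelled on E as E#.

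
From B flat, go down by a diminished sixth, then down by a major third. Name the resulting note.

B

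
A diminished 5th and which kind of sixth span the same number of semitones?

A diminished fifth spans 6 semitones.
A sixth spanning 6 semitones is doubly diminished (the major sixth is 9).

doubly diminished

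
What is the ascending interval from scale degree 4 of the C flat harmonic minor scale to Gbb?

Scale degree 4 of Cb harmonic minor is Fb.
Fb up to Gbb: letters F→G make it a second; 1 semitone makes it minor.

minor second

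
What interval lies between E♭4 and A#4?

The letter names run E→A, a span of 3 letter steps, so the interval is some kind of fourth.
Eb to A# is 7 semitones. A perfect fourth is 5, so 7 makes it doubly augmented.

doubly augmented fourth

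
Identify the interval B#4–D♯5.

minor third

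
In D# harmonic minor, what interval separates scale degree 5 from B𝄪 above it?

augmented second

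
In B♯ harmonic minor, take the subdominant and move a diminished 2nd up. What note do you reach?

The subdominant of B# harmonic minor is E#.
A diminished second (0 semitones) above E# lands on the letter F, giving F.

F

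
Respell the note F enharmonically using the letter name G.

F is pitch class 5. The letter G alone is pitch class 7.
To reach pitch class 5 from G requires an offset of -2 semitones, i.e. double flat: Gbb.

Gbb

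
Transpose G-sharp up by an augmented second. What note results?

A second above G lands on the letter A.
An augmented second spans 3 semitones, so G# moves to pitch class 11. On the letter A that is A##.

A##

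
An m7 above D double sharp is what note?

C##

D up a major seventh is C#, so the target letter is C.
From D##, a minor seventh is 10 semitones up: C##.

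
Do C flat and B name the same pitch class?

Yes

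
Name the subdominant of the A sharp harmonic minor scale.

D#

Degree 4 takes the letter 3 steps above A, which is D.
In harmonic minor, degree 4 sits 5 semitones above the tonic. A# + 5 semitones is pitch class 3, spelled on D as D#.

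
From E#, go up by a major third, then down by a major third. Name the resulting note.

E#

A major third up from E# is G## (letter G, 4 semitones up).
A major third down from G## is E# (letter E, 4 semitones down).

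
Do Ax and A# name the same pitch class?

No

Two spellings are enharmonically equivalent only if they share a pitch class.
Here A## → 11, A# → 10; 10 ≠ 11, so they are not.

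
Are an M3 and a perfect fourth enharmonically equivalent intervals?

No

A major third spans 4 semitones; a perfect fourth spans 5.
The spans differ, so they are not enharmonic equivalents.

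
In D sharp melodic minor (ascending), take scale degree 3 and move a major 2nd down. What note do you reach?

Scale degree 3 of D# melodic minor (ascending) is F#.
A major second (2 semitones) below F# lands on the letter E, giving E.

E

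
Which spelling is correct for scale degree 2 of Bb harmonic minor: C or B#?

Each scale degree takes a distinct letter name. Degree 2 of a scale on B must use the letter C.
C and B# are enharmonically the same pitch, but only C uses the letter C, so it is the correct spelling here.

C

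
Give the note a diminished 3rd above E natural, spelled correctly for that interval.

E up a major third is G#, so the target letter is G.
From E, a diminished third is 2 semitones up: Gb.

Gb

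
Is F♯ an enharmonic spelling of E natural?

F# is pitch class 6; E is pitch class 4.
The pitch classes differ (6 vs. 4), so they are not enharmonic equivalents.

No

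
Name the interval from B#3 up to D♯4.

minor third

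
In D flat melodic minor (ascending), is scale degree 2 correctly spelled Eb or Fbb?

Eb

Each scale degree takes a distinct letter name. Degree 2 of a scale on D must use the letter E.
Eb and Fbb are enharmonically the same pitch, but only Eb uses the letter E, so it is the correct spelling here.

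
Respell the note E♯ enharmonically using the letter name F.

Plain F sits at the same pitch as E#, so on the letter F the same pitch needs a natural: F.

F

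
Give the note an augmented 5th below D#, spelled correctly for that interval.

G

D down a perfect fifth is G, so the target letter is G.
From D#, an augmented fifth is 8 semitones down: G.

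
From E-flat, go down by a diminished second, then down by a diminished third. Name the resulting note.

A diminished second down from Eb is D# (letter D, 0 semitones down).
A diminished third down from D# is B## (letter B, 2 semitones down).

B##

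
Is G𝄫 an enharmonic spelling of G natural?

Gbb is pitch class 5; G is pitch class 7.
The pitch classes differ (5 vs. 7), so they are not enharmonic equivalents.

No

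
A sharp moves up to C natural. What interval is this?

diminished third

The letter names run A→C, a span of 2 letter steps, so the interval is some kind of third.
A# to C is 2 semitones. A major third is 4, so 2 makes it diminished.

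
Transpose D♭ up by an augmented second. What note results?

E

D up a major second is E, so the target letter is E.
From Db, an augmented second is 3 semitones up: E.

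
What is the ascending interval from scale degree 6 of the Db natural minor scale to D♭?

major third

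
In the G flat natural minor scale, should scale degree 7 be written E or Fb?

Fb

Each scale degree takes a distinct letter name. Degree 7 of a scale on G must use the letter F.
Fb and E are enharmonically the same pitch, but only Fb uses the letter F, so it is the correct spelling here.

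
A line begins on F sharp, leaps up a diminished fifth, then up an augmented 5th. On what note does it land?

A diminished fifth up from F# is C (letter C, 6 semitones up).
An augmented fifth up from C is G# (letter G, 8 semitones up).

G#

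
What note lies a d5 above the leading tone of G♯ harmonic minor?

C#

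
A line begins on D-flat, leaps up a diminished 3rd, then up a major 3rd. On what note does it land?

Abb

A diminished third up from Db is Fbb (letter F, 2 semitones up).
A major third up from Fbb is Abb (letter A, 4 semitones up).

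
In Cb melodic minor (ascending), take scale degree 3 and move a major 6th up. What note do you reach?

Scale degree 3 of Cb melodic minor (ascending) is Ebb.
A major sixth (9 semitones) above Ebb lands on the letter C, giving Cb.

Cb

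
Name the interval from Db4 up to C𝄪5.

doubly augmented seventh

The letter names run D→C, a span of 6 letter steps, so the interval is some kind of seventh.
Db to C## is 13 semitones. A major seventh is 11, so 13 makes it doubly augmented.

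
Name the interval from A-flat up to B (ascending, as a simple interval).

augmented second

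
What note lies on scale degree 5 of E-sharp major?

Degree 5 takes the letter 4 steps above E, which is B.
In major, degree 5 sits 7 semitones above the tonic. E# + 7 semitones is pitch class 0, spelled on B as B#.

B#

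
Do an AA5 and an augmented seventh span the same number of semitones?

No

A doubly augmented fifth spans 9 semitones; an augmented seventh spans 12.
The spans differ, so they are not enharmonic equivalents.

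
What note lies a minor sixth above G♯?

E

G up a major sixth is E, so the target letter is E.
From G#, a minor sixth is 8 semitones up: E.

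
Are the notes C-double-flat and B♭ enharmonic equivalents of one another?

Cbb is pitch class 10; Bb is pitch class 10.
All spellings map to pitch class 10, so they are enharmonically equivalent.

Yes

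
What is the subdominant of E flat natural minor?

Degree 4 takes the letter 3 steps above E, which is A.
In natural minor, degree 4 sits 5 semitones above the tonic. Eb + 5 semitones is pitch class 8, spelled on A as Ab.

Ab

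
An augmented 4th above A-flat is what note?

D

A up a perfect fourth is D, so the target letter is D.
From Ab, an augmented fourth is 6 semitones up: D.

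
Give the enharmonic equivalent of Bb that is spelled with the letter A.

A#

Bb is pitch class 10. The letter A alone is pitch class 9.
To reach pitch class 10 from A requires an offset of +1 semitone, i.e. sharp: A#.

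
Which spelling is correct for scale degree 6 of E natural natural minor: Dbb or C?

Each scale degree takes a distinct letter name. Degree 6 of a scale on E must use the letter C.
C and Dbb are enharmonically the same pitch, but only C uses the letter C, so it is the correct spelling here.

C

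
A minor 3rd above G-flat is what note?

Bbb

A third above G lands on the letter B.
A minor third spans 3 semitones, so Gb moves to pitch class 9. On the letter B that is Bbb.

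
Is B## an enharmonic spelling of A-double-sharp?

No

Two spellings are enharmonically equivalent only if they share a pitch class.
Here B## → 1, A## → 11; 1 ≠ 11, so they are not.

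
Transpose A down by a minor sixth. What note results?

A sixth below A lands on the letter C.
A minor sixth spans 8 semitones, so A moves to pitch class 1. On the letter C that is C#.

C#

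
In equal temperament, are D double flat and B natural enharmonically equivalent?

Dbb is pitch class 0; B is pitch class 11.
The pitch classes differ (0 vs. 11), so they are not enharmonic equivalents.

No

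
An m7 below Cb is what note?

Db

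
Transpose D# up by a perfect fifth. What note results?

D up a perfect fifth is A, so the target letter is A.
From D#, a perfect fifth is 7 semitones up: A#.

A#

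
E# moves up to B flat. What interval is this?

doubly diminished fifth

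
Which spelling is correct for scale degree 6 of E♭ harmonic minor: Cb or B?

Each scale degree takes a distinct letter name. Degree 6 of a scale on E must use the letter C.
Cb and B are enharmonically the same pitch, but only Cb uses the letter C, so it is the correct spelling here.

Cb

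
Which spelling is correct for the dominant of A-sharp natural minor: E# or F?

Each scale degree takes a distinct letter name. Degree 5 of a scale on A must use the letter E.
E# and F are enharmonically the same pitch, but only E# uses the letter E, so it is the correct spelling here.

E#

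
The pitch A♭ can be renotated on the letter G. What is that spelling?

G#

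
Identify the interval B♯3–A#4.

The letter names run B→A, a span of 6 letter steps, so the interval is some kind of seventh.
B# to A# is 10 semitones. A major seventh is 11, so 10 makes it minor.

minor seventh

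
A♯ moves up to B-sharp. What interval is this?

Counting letters A–B gives a second.
A#→B# = 2 semitones, exactly the major second.

major second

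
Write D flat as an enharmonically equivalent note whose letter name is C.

C#

Db is pitch class 1. The letter C alone is pitch class 0.
To reach pitch class 1 from C requires an offset of +1 semitone, i.e. sharp: C#.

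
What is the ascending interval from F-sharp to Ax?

augmented third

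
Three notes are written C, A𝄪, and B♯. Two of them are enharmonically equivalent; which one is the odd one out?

A##

In 12-tone equal temperament, enharmonic equivalents share a pitch class. C is pitch class 0; A## is pitch class 11; B# is pitch class 0.
C and B# share pitch class 0, while A## is pitch class 11.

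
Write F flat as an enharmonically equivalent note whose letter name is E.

E

Plain E sits at the same pitch as Fb, so on the letter E the same pitch needs a natural: E.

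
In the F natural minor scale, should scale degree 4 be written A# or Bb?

Each scale degree takes a distinct letter name. Degree 4 of a scale on F must use the letter B.
Bb and A# are enharmonically the same pitch, but only Bb uses the letter B, so it is the correct spelling here.

Bb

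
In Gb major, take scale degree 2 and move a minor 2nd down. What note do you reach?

G

Scale degree 2 of Gb major is Ab.
A minor second (1 semitone) below Ab lands on the letter G, giving G.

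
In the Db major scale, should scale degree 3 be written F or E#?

F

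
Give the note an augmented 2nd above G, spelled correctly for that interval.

G up a major second is A, so the target letter is A.
From G, an augmented second is 3 semitones up: A#.

A#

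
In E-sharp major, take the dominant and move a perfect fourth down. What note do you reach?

The dominant of E# major is B#.
A perfect fourth (5 semitones) below B# lands on the letter F, giving F##.

F##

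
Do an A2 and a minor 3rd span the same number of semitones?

Yes

An augmented second spans 3 semitones; a minor third spans 3.
They are enharmonically equivalent.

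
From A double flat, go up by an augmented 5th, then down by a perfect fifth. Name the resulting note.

Ab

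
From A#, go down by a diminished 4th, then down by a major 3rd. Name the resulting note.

C##

A diminished fourth down from A# is E## (letter E, 4 semitones down).
A major third down from E## is C## (letter C, 4 semitones down).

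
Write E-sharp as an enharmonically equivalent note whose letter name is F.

F

Plain F sits at the same pitch as E#, so on the letter F the same pitch needs a natural: F.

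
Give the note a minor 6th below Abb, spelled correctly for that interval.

Cb

A sixth below A lands on the letter C.
A minor sixth spans 8 semitones, so Abb moves to pitch class 11. On the letter C that is Cb.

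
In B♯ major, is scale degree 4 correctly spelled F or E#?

Each scale degree takes a distinct letter name. Degree 4 of a scale on B must use the letter E.
E# and F are enharmonically the same pitch, but only E# uses the letter E, so it is the correct spelling here.

E#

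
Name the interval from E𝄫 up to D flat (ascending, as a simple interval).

The letter names run E→D, a span of 6 letter steps, so the interval is some kind of seventh.
Ebb to Db is 11 semitones. A major seventh is 11, so 11 makes it major.

major seventh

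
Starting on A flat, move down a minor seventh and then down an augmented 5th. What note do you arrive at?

Ebb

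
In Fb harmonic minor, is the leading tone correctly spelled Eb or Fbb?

Eb

Each scale degree takes a distinct letter name. Degree 7 of a scale on F must use the letter E.
Eb and Fbb are enharmonically the same pitch, but only Eb uses the letter E, so it is the correct spelling here.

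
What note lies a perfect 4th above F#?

B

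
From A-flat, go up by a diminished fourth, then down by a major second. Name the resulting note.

Cbb

A diminished fourth up from Ab is Dbb (letter D, 4 semitones up).
A major second down from Dbb is Cbb (letter C, 2 semitones down).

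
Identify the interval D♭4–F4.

Counting letters D–E–F gives a third.
Db→F = 4 semitones, exactly the major third.

major third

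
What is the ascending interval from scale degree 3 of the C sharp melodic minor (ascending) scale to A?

perfect fourth

Scale degree 3 of C# melodic minor (ascending) is E.
E up to A: letters E→A make it a fourth; 5 semitones makes it perfect.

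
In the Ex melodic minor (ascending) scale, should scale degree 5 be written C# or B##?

Each scale degree takes a distinct letter name. Degree 5 of a scale on E must use the letter B.
B## and C# are enharmonically the same pitch, but only B## uses the letter B, so it is the correct spelling here.

B##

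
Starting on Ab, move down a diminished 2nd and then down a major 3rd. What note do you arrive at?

E

A diminished second down from Ab is G# (letter G, 0 semitones down).
A major third down from G# is E (letter E, 4 semitones down).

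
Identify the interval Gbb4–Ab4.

Counting letters G–A gives a second.
Gbb→Ab = 3 semitones, 1 wider than the major second (2), so augmented.

augmented second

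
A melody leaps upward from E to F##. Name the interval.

augmented second

Counting letters E–F gives a second.
E→F## = 3 semitones, 1 wider than the major second (2), so augmented.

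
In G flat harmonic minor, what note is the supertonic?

Ab

Degree 2 takes the letter 1 step above G, which is A.
In harmonic minor, degree 2 sits 2 semitones above the tonic. Gb + 2 semitones is pitch class 8, spelled on A as Ab.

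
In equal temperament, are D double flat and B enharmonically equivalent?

Dbb is pitch class 0; B is pitch class 11.
The pitch classes differ (0 vs. 11), so they are not enharmonic equivalents.

No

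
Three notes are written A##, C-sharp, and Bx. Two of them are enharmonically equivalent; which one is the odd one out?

In 12-tone equal temperament, enharmonic equivalents share a pitch class. A## is pitch class 11; C# is pitch class 1; B## is pitch class 1.
C# and B## share pitch class 1, while A## is pitch class 11.

A##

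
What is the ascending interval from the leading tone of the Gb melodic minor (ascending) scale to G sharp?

The leading tone of Gb melodic minor (ascending) is F.
F up to G#: letters F→G make it a second; 3 semitones makes it augmented.

augmented second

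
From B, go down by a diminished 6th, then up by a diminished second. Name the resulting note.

A diminished sixth down from B is D## (letter D, 7 semitones down).
A diminished second up from D## is E (letter E, 0 semitones up).

E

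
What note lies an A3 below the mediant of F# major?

The mediant of F# major is A#.
An augmented third (5 semitones) below A# lands on the letter F, giving F.

F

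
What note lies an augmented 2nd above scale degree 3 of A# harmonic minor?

D##

Scale degree 3 of A# harmonic minor is C#.
An augmented second (3 semitones) above C# lands on the letter D, giving D##.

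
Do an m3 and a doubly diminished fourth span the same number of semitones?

A minor third spans 3 semitones; a doubly diminished fourth spans 3.
They are enharmonically equivalent.

Yes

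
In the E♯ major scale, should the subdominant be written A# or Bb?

Each scale degree takes a distinct letter name. Degree 4 of a scale on E must use the letter A.
A# and Bb are enharmonically the same pitch, but only A# uses the letter A, so it is the correct spelling here.

A#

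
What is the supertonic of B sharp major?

The B# major scale runs B# C## D## E# F## G## A##.
Degree 2 is C##.

C##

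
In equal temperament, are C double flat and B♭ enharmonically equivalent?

Yes

Cbb is pitch class 10; Bb is pitch class 10.
All spellings map to pitch class 10, so they are enharmonically equivalent.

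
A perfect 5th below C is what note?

F

C down a perfect fifth is F, so the target letter is F.
From C, a perfect fifth is 7 semitones down: F.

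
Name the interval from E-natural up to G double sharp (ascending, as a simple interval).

Counting letters E–F–G gives a third.
E→G## = 5 semitones, 1 wider than the major third (4), so augmented.

augmented third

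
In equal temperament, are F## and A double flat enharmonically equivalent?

F## = pitch class 7 and Abb = pitch class 7 — the same pitch class, so they are enharmonic equivalents.

Yes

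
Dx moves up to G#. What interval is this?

The letter names run D→G, a span of 3 letter steps, so the interval is some kind of fourth.
D## to G# is 4 semitones. A perfect fourth is 5, so 4 makes it diminished.

diminished fourth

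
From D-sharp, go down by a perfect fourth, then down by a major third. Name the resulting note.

A perfect fourth down from D# is A# (letter A, 5 semitones down).
A major third down from A# is F# (letter F, 4 semitones down).

F#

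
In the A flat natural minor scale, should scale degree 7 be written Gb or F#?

Gb

Each scale degree takes a distinct letter name. Degree 7 of a scale on A must use the letter G.
Gb and F# are enharmonically the same pitch, but only Gb uses the letter G, so it is the correct spelling here.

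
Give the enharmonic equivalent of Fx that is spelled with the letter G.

G

Plain G sits at the same pitch as F##, so on the letter G the same pitch needs a natural: G.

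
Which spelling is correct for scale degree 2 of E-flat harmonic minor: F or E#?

Each scale degree takes a distinct letter name. Degree 2 of a scale on E must use the letter F.
F and E# are enharmonically the same pitch, but only F uses the letter F, so it is the correct spelling here.

F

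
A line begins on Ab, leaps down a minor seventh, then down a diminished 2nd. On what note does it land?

A minor seventh down from Ab is Bb (letter B, 10 semitones down).
A diminished second down from Bb is A# (letter A, 0 semitones down).

A#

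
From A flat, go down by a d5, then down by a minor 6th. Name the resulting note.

A diminished fifth down from Ab is D (letter D, 6 semitones down).
A minor sixth down from D is F# (letter F, 8 semitones down).

F#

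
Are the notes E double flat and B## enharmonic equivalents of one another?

No

Two spellings are enharmonically equivalent only if they share a pitch class.
Here Ebb → 2, B## → 1; 1 ≠ 2, so they are not.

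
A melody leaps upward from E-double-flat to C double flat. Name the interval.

minor sixth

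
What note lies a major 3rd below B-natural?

G

A third below B lands on the letter G.
A major third spans 4 semitones, so B moves to pitch class 7. On the letter G that is G.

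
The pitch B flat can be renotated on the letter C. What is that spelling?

Cbb

Plain C sits 2 semitones above Bb, so on the letter C the same pitch needs a double flat: Cbb.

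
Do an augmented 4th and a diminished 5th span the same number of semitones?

An augmented fourth spans 6 semitones; a diminished fifth spans 6.
They are enharmonically equivalent.

Yes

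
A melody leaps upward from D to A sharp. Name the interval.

augmented fifth

The letter names run D→A, a span of 4 letter steps, so the interval is some kind of fifth.
D to A# is 8 semitones. A perfect fifth is 7, so 8 makes it augmented.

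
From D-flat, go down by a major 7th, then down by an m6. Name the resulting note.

Gb

A major seventh down from Db is Ebb (letter E, 11 semitones down).
A minor sixth down from Ebb is Gb (letter G, 8 semitones down).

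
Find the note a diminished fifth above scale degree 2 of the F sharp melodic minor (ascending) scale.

D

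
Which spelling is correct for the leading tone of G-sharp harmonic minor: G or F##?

Each scale degree takes a distinct letter name. Degree 7 of a scale on G must use the letter F.
F## and G are enharmonically the same pitch, but only F## uses the letter F, so it is the correct spelling here.

F##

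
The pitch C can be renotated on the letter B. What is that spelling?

B#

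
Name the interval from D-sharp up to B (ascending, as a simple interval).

minor sixth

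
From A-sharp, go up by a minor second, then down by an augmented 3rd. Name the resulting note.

Gb

A minor second up from A# is B (letter B, 1 semitone up).
An augmented third down from B is Gb (letter G, 5 semitones down).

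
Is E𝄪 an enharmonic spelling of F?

No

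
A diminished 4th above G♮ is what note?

Cb

G up a perfect fourth is C, so the target letter is C.
From G, a diminished fourth is 4 semitones up: Cb.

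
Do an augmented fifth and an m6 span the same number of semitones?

An augmented fifth spans 8 semitones; a minor sixth spans 8.
They are enharmonically equivalent.

Yes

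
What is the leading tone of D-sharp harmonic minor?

C##

Degree 7 takes the letter 6 steps above D, which is C.
In harmonic minor, degree 7 sits 11 semitones above the tonic. D# + 11 semitones is pitch class 2, spelled on C as C##.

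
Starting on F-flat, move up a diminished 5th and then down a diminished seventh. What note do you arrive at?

Db

A diminished fifth up from Fb is Cbb (letter C, 6 semitones up).
A diminished seventh down from Cbb is Db (letter D, 9 semitones down).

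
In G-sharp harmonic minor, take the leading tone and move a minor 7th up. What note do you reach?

The leading tone of G# harmonic minor is F##.
A minor seventh (10 semitones) above F## lands on the letter E, giving E#.

E#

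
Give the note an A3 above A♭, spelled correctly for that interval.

A third above A lands on the letter C.
An augmented third spans 5 semitones, so Ab moves to pitch class 1. On the letter C that is C#.

C#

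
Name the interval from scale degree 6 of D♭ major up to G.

major sixth

Scale degree 6 of Db major is Bb.
Bb up to G: letters B→G make it a sixth; 9 semitones makes it major.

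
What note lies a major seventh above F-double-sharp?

E##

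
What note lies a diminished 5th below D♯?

D down a perfect fifth is G, so the target letter is G.
From D#, a diminished fifth is 6 semitones down: G##.

G##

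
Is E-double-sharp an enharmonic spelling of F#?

Yes

E## is pitch class 6; F# is pitch class 6.
All spellings map to pitch class 6, so they are enharmonically equivalent.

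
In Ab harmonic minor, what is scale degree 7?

G

The Ab harmonic minor scale runs Ab Bb Cb Db Eb Fb G.
Degree 7 is G.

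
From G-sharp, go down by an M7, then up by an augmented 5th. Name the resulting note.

A major seventh down from G# is A (letter A, 11 semitones down).
An augmented fifth up from A is E# (letter E, 8 semitones up).

E#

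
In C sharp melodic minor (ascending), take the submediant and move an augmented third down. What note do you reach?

The submediant of C# melodic minor (ascending) is A#.
An augmented third (5 semitones) below A# lands on the letter F, giving F.

F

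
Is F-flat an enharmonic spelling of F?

Two spellings are enharmonically equivalent only if they share a pitch class.
Here Fb → 4, F → 5; 4 ≠ 5, so they are not.

No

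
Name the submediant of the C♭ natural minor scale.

Abb

The Cb natural minor scale runs Cb Db Ebb Fb Gb Abb Bbb.
Degree 6 is Abb.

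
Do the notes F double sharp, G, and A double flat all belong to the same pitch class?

Yes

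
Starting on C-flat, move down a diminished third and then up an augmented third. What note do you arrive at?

C##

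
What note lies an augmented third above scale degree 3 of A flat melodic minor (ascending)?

Scale degree 3 of Ab melodic minor (ascending) is Cb.
An augmented third (5 semitones) above Cb lands on the letter E, giving E.

E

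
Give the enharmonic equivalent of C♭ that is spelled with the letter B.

B

Cb is pitch class 11. The letter B alone is pitch class 11.
Pitch class 11 on B needs no accidental: B.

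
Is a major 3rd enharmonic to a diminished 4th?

Yes

A major third spans 4 semitones; a diminished fourth spans 4.
They are enharmonically equivalent.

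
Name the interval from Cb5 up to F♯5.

The letter names run C→F, a span of 3 letter steps, so the interval is some kind of fourth.
Cb to F# is 7 semitones. A perfect fourth is 5, so 7 makes it doubly augmented.

doubly augmented fourth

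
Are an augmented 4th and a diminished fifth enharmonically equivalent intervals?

An augmented fourth spans 6 semitones; a diminished fifth spans 6.
They are enharmonically equivalent.

Yes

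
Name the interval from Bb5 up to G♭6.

minor sixth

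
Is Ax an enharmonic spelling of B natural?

A## = pitch class 11 and B = pitch class 11 — the same pitch class, so they are enharmonic equivalents.

Yes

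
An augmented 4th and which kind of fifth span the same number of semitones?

diminished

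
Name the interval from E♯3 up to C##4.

Counting letters E–F–G–A–B–C gives a sixth.
E#→C## = 9 semitones, exactly the major sixth.

major sixth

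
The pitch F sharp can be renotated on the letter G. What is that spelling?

F# is pitch class 6. The letter G alone is pitch class 7.
To reach pitch class 6 from G requires an offset of -1 semitone, i.e. flat: Gb.

Gb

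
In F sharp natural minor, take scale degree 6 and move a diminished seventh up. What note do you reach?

Cb

Scale degree 6 of F# natural minor is D.
A diminished seventh (9 semitones) above D lands on the letter C, giving Cb.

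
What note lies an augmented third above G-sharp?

G up a major third is B, so the target letter is B.
From G#, an augmented third is 5 semitones up: B##.

B##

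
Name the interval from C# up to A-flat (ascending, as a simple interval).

The letter names run C→A, a span of 5 letter steps, so the interval is some kind of sixth.
C# to Ab is 7 semitones. A major sixth is 9, so 7 makes it diminished.

diminished sixth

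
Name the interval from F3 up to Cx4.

doubly augmented fifth

The letter names run F→C, a span of 4 letter steps, so the interval is some kind of fifth.
F to C## is 9 semitones. A perfect fifth is 7, so 9 makes it doubly augmented.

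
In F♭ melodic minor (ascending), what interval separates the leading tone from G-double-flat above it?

The leading tone of Fb melodic minor (ascending) is Eb.
Eb up to Gbb: letters E→G make it a third; 2 semitones makes it diminished.

diminished third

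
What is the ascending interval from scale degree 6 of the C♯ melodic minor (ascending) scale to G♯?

minor seventh

Scale degree 6 of C# melodic minor (ascending) is A#.
A# up to G#: letters A→G make it a seventh; 10 semitones makes it minor.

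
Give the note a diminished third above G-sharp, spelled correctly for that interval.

Bb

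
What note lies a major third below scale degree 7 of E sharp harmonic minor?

Scale degree 7 of E# harmonic minor is D##.
A major third (4 semitones) below D## lands on the letter B, giving B#.

B#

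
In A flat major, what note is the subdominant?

Degree 4 takes the letter 3 steps above A, which is D.
In major, degree 4 sits 5 semitones above the tonic. Ab + 5 semitones is pitch class 1, spelled on D as Db.

Db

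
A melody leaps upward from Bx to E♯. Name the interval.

The letter names run B→E, a span of 3 letter steps, so the interval is some kind of fourth.
B## to E# is 4 semitones. A perfect fourth is 5, so 4 makes it diminished.

diminished fourth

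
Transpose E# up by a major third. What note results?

A third above E lands on the letter G.
A major third spans 4 semitones, so E# moves to pitch class 9. On the letter G that is G##.

G##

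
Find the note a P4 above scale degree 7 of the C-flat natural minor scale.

Ebb

Scale degree 7 of Cb natural minor is Bbb.
A perfect fourth (5 semitones) above Bbb lands on the letter E, giving Ebb.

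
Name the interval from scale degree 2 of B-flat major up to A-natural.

Scale degree 2 of Bb major is C.
C up to A: letters C→A make it a sixth; 9 semitones makes it major.

major sixth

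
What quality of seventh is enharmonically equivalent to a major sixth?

diminished

A major sixth spans 9 semitones.
A seventh spanning 9 semitones is diminished (the major seventh is 11).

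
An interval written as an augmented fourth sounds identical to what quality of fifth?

diminished

An augmented fourth spans 6 semitones.
A fifth spanning 6 semitones is diminished (the perfect fifth is 7).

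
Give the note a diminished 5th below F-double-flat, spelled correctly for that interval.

Bbb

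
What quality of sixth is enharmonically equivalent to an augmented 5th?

minor

An augmented fifth spans 8 semitones.
A sixth spanning 8 semitones is minor (the major sixth is 9).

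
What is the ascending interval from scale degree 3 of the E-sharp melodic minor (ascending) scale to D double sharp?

augmented fifth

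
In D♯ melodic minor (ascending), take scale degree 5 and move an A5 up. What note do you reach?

Scale degree 5 of D# melodic minor (ascending) is A#.
An augmented fifth (8 semitones) above A# lands on the letter E, giving E##.

E##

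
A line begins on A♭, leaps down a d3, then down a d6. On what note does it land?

A##

A diminished third down from Ab is F# (letter F, 2 semitones down).
A diminished sixth down from F# is A## (letter A, 7 semitones down).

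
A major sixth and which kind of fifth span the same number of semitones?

doubly augmented

A major sixth spans 9 semitones.
A fifth spanning 9 semitones is doubly augmented (the perfect fifth is 7).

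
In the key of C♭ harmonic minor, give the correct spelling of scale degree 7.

The Cb harmonic minor scale runs Cb Db Ebb Fb Gb Abb Bb.
Degree 7 is Bb.

Bb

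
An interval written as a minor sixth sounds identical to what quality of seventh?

doubly diminished

A minor sixth spans 8 semitones.
A seventh spanning 8 semitones is doubly diminished (the major seventh is 11).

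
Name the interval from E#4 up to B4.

diminished fifth

Counting letters E–F–G–A–B gives a fifth.
E#→B = 6 semitones, 1 narrower than the perfect fifth (7), so diminished.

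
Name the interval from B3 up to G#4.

major sixth

The letter names run B→G, a span of 5 letter steps, so the interval is some kind of sixth.
B to G# is 9 semitones. A major sixth is 9, so 9 makes it major.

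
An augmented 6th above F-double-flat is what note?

Db

A sixth above F lands on the letter D.
An augmented sixth spans 10 semitones, so Fbb moves to pitch class 1. On the letter D that is Db.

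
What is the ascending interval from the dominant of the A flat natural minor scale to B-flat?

The dominant of Ab natural minor is Eb.
Eb up to Bb: letters E→B make it a fifth; 7 semitones makes it perfect.

perfect fifth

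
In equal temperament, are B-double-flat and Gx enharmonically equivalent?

Yes

Bbb = pitch class 9 and G## = pitch class 9 — the same pitch class, so they are enharmonic equivalents.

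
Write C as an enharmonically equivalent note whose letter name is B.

C is pitch class 0. The letter B alone is pitch class 11.
To reach pitch class 0 from B requires an offset of +1 semitone, i.e. sharp: B#.

B#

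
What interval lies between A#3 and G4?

diminished seventh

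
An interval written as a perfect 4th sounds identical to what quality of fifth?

doubly diminished

A perfect fourth spans 5 semitones.
A fifth spanning 5 semitones is doubly diminished (the perfect fifth is 7).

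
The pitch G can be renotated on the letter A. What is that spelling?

Plain A sits 2 semitones above G, so on the letter A the same pitch needs a double flat: Abb.

Abb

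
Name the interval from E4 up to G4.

minor third

Counting letters E–F–G gives a third.
E→G = 3 semitones, 1 narrower than the major third (4), so minor.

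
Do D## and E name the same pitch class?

D## is pitch class 4; E is pitch class 4.
All spellings map to pitch class 4, so they are enharmonically equivalent.

Yes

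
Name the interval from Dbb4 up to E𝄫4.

The letter names run D→E, a span of 1 letter step, so the interval is some kind of second.
Dbb to Ebb is 2 semitones. A major second is 2, so 2 makes it major.

major second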